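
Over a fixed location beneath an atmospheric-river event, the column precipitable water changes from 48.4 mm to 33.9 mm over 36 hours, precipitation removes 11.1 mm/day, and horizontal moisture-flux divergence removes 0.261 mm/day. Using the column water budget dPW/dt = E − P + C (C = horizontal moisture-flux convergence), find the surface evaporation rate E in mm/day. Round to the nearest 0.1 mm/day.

dPW/dt = (33.9 − 48.4) mm / (36/24 day) = -9.667 mm/day.
E = dPW/dt + P − C = (-9.667) + 11.1 − (-0.261) = 1.7 mm/day.

E ≈ 1.7 mm/day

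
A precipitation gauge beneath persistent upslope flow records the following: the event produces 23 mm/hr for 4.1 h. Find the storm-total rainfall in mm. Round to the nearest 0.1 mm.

Total = Σ Rᵢ Δtᵢ = 23 × 4.1
      = 94.3 = 94.3 mm.

total ≈ 94.3 mm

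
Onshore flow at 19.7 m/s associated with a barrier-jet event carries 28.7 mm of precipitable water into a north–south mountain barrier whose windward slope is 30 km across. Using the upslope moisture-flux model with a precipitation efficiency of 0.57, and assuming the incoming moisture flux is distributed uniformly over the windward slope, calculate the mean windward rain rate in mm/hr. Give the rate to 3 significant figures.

Incoming column moisture flux per unit ridge length: F = V × PW = 19.7 × 28.7 = 565.39 mm·m/s.
Spread over the 30 km slope with efficiency ε = 0.57: R = ε·F/W = 0.57 × 565.39 / 30000 m = 1.074e-02 mm/s.
R = 1.074e-02 × 3600 = 38.7 mm/hr.

R ≈ 38.7 mm/hr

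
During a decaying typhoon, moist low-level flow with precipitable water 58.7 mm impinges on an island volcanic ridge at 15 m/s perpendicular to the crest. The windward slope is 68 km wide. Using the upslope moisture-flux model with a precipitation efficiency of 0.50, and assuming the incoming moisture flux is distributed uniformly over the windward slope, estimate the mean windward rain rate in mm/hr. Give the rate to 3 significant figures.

R ≈ 23.3 mm/hr

Incoming column moisture flux per unit ridge length: F = V × PW = 15 × 58.7 = 880.5 mm·m/s.
Spread over the 68 km slope with efficiency ε = 0.50: R = ε·F/W = 0.50 × 880.5 / 68000 m = 6.474e-03 mm/s.
R = 6.474e-03 × 3600 = 23.3 mm/hr.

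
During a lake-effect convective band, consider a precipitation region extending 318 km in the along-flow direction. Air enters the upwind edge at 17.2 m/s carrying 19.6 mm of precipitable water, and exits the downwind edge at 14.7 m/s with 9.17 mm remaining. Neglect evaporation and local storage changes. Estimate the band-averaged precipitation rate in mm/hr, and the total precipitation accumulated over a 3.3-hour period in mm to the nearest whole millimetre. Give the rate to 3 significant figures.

R ≈ 2.29 mm/hr; total ≈ 8 mm

Column moisture flux per unit crosswind length is F = V × PW.
Inflow: F_in = 17.2 × 19.6 = 337.12 mm·m/s
Outflow: F_out = 14.7 × 9.17 = 134.799 mm·m/s
Steady-state rate R = (F_in − F_out)/L = (337.12 − 134.799) / 318000 m = 6.362e-04 mm/s.
R = 6.362e-04 × 3600 = 2.29 mm/hr.
Over 3.3 h: total = 2.29 × 3.3 = 7.557 ≈ 8 mm.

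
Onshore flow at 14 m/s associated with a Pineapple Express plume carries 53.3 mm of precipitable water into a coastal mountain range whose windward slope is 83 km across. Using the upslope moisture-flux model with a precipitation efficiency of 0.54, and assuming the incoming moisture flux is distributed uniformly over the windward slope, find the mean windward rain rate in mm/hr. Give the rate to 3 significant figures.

Incoming column moisture flux per unit ridge length: F = V × PW = 14 × 53.3 = 746.2 mm·m/s.
Spread over the 83 km slope with efficiency ε = 0.54: R = ε·F/W = 0.54 × 746.2 / 83000 m = 4.855e-03 mm/s.
R = 4.855e-03 × 3600 = 17.5 mm/hr.

R ≈ 17.5 mm/hr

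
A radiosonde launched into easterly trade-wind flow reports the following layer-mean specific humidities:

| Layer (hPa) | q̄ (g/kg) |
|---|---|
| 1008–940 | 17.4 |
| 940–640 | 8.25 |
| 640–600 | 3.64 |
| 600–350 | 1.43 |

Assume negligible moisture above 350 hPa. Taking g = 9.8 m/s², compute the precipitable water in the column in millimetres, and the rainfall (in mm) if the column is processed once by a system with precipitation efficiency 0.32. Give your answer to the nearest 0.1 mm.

PW ≈ 42.5 mm; rainfall ≈ 13.6 mm

Precipitable water is the column-integrated vapour mass per unit area: PW = (1/g) Σ q̄ Δp, with q in kg/kg and Δp in Pa (1 kg/m² of water = 1 mm).
Layer 1008–940 hPa: Δp = 68 hPa = 6800 Pa, q̄ = 0.0174 kg/kg → 0.0174 × 6800 / 9.8 = 12.07 mm
Layer 940–640 hPa: Δp = 300 hPa = 30000 Pa, q̄ = 0.00825 kg/kg → 0.00825 × 30000 / 9.8 = 25.26 mm
Layer 640–600 hPa: Δp = 40 hPa = 4000 Pa, q̄ = 0.00364 kg/kg → 0.00364 × 4000 / 9.8 = 1.49 mm
Layer 600–350 hPa: Δp = 250 hPa = 25000 Pa, q̄ = 0.00143 kg/kg → 0.00143 × 25000 / 9.8 = 3.65 mm
PW = 12.07 + 25.26 + 1.49 + 3.65 = 42.47 ≈ 42.5 mm.
Rainfall = ε × PW = 0.32 × 42.5 = 13.6 mm.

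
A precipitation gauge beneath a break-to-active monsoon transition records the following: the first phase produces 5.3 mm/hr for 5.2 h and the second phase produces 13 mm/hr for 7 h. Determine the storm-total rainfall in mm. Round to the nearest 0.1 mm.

total ≈ 118.6 mm

Total = Σ Rᵢ Δtᵢ = 5.3 × 5.2 + 13 × 7
      = 27.56 + 91 = 118.6 mm.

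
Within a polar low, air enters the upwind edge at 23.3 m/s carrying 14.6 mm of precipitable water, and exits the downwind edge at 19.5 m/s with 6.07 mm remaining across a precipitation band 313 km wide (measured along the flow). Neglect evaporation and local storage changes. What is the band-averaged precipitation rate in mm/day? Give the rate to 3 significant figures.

Column moisture flux per unit crosswind length is F = V × PW.
Inflow: F_in = 23.3 × 14.6 = 340.18 mm·m/s
Outflow: F_out = 19.5 × 6.07 = 118.365 mm·m/s
Steady-state rate R = (F_in − F_out)/L = (340.18 − 118.365) / 313000 m = 7.087e-04 mm/s.
R = 7.087e-04 × 3600 × 24 = 61.2 mm/day.

R ≈ 61.2 mm/day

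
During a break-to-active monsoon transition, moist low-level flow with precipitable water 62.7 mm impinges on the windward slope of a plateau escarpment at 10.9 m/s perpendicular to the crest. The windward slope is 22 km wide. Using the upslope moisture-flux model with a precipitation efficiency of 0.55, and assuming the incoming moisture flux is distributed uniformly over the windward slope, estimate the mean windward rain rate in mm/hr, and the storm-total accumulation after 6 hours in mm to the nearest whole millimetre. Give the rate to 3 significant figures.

Incoming column moisture flux per unit ridge length: F = V × PW = 10.9 × 62.7 = 683.43 mm·m/s.
Spread over the 22 km slope with efficiency ε = 0.55: R = ε·F/W = 0.55 × 683.43 / 22000 m = 1.709e-02 mm/s.
R = 1.709e-02 × 3600 = 61.5 mm/hr.
Over 6 h: total = 61.5 × 6 = 369 mm.

R ≈ 61.5 mm/hr; total ≈ 369 mm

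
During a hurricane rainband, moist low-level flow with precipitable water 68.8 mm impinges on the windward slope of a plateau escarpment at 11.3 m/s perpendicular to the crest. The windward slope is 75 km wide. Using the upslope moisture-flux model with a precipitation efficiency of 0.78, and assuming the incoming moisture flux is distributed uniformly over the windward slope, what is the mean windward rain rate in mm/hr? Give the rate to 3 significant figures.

Incoming column moisture flux per unit ridge length: F = V × PW = 11.3 × 68.8 = 777.44 mm·m/s.
Spread over the 75 km slope with efficiency ε = 0.78: R = ε·F/W = 0.78 × 777.44 / 75000 m = 8.085e-03 mm/s.
R = 8.085e-03 × 3600 = 29.1 mm/hr.

R ≈ 29.1 mm/hr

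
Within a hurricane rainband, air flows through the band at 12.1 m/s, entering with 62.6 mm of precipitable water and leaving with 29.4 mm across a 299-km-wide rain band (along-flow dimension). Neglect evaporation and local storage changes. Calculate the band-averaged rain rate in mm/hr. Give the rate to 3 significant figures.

R ≈ 4.84 mm/hr

Column moisture flux per unit crosswind length is F = V × PW.
Inflow: F_in = 12.1 × 62.6 = 757.46 mm·m/s
Outflow: F_out = 12.1 × 29.4 = 355.74 mm·m/s
Steady-state rate R = (F_in − F_out)/L = (757.46 − 355.74) / 299000 m = 1.344e-03 mm/s.
R = 1.344e-03 × 3600 = 4.84 mm/hr.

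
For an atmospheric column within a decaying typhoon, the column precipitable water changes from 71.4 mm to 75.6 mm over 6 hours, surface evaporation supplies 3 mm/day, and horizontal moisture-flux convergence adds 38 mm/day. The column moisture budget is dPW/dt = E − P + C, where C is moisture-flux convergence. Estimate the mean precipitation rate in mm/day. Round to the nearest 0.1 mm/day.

P ≈ 24.2 mm/day

dPW/dt = (75.6 − 71.4) mm / (6/24 day) = +16.800 mm/day.
P = E + C − dPW/dt = 3 + (38) − (+16.800) = 24.2 mm/day.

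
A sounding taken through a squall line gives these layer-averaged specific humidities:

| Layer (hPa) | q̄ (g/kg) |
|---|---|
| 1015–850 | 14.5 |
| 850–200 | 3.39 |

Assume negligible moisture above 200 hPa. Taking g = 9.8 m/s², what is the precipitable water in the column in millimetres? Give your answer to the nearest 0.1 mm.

Precipitable water is the column-integrated vapour mass per unit area: PW = (1/g) Σ q̄ Δp, with q in kg/kg and Δp in Pa (1 kg/m² of water = 1 mm).
Layer 1015–850 hPa: Δp = 165 hPa = 16500 Pa, q̄ = 0.0145 kg/kg → 0.0145 × 16500 / 9.8 = 24.41 mm
Layer 850–200 hPa: Δp = 650 hPa = 65000 Pa, q̄ = 0.00339 kg/kg → 0.00339 × 65000 / 9.8 = 22.48 mm
PW = 24.41 + 22.48 = 46.89 ≈ 46.9 mm.

PW ≈ 46.9 mm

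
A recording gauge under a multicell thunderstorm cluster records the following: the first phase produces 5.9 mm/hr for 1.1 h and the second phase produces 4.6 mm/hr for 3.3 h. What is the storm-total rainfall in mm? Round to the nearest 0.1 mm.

Total = Σ Rᵢ Δtᵢ = 5.9 × 1.1 + 4.6 × 3.3
      = 6.49 + 15.18 = 21.7 mm.

total ≈ 21.7 mm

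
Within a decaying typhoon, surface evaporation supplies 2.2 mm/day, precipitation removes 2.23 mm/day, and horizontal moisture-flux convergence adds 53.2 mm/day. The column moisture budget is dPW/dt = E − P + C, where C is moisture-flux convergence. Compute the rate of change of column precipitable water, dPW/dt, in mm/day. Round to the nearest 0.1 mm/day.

dPW/dt = E − P + C = 2.2 − 2.23 + (53.2) = 53.2 mm/day.

dPW/dt ≈ 53.2 mm/day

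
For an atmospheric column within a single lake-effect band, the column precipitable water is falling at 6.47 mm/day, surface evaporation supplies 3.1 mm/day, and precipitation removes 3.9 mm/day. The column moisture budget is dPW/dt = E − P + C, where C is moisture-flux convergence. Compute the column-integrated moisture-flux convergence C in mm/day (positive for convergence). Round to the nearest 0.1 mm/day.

C ≈ -5.7 mm/day

dPW/dt = -6.47 mm/day.
C = dPW/dt − E + P = (-6.47) − 3.1 + 3.9 = -5.7 mm/day.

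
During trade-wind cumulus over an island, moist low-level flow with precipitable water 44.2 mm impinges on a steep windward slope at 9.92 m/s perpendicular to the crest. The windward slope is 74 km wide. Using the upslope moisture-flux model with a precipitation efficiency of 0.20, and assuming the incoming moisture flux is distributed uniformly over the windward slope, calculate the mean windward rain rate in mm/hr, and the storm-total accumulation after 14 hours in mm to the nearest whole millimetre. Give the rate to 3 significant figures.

R ≈ 4.27 mm/hr; total ≈ 60 mm

Incoming column moisture flux per unit ridge length: F = V × PW = 9.92 × 44.2 = 438.464 mm·m/s.
Spread over the 74 km slope with efficiency ε = 0.20: R = ε·F/W = 0.20 × 438.464 / 74000 m = 1.185e-03 mm/s.
R = 1.185e-03 × 3600 = 4.27 mm/hr.
Over 14 h: total = 4.27 × 14 = 59.78 ≈ 60 mm.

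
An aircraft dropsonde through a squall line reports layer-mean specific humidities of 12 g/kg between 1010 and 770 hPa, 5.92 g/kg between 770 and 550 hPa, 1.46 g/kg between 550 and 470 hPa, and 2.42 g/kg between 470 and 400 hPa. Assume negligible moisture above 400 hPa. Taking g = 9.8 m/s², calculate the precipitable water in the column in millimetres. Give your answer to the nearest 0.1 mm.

Precipitable water is the column-integrated vapour mass per unit area: PW = (1/g) Σ q̄ Δp, with q in kg/kg and Δp in Pa (1 kg/m² of water = 1 mm).
Layer 1010–770 hPa: Δp = 240 hPa = 24000 Pa, q̄ = 0.012 kg/kg → 0.012 × 24000 / 9.8 = 29.39 mm
Layer 770–550 hPa: Δp = 220 hPa = 22000 Pa, q̄ = 0.00592 kg/kg → 0.00592 × 22000 / 9.8 = 13.29 mm
Layer 550–470 hPa: Δp = 80 hPa = 8000 Pa, q̄ = 0.00146 kg/kg → 0.00146 × 8000 / 9.8 = 1.19 mm
Layer 470–400 hPa: Δp = 70 hPa = 7000 Pa, q̄ = 0.00242 kg/kg → 0.00242 × 7000 / 9.8 = 1.73 mm
PW = 29.39 + 13.29 + 1.19 + 1.73 = 45.60 ≈ 45.6 mm.

PW ≈ 45.6 mm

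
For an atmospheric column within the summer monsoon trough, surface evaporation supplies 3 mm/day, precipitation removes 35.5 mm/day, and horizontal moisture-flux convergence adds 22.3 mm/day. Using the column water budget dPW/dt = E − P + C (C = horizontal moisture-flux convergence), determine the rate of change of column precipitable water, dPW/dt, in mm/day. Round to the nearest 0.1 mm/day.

dPW/dt = E − P + C = 3 − 35.5 + (22.3) = -10.2 mm/day.

dPW/dt ≈ -10.2 mm/day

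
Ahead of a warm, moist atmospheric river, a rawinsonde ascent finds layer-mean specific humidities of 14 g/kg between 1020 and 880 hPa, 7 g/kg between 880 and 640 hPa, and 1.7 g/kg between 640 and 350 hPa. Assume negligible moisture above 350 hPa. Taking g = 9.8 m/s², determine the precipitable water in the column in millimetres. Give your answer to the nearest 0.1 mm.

Precipitable water is the column-integrated vapour mass per unit area: PW = (1/g) Σ q̄ Δp, with q in kg/kg and Δp in Pa (1 kg/m² of water = 1 mm).
Layer 1020–880 hPa: Δp = 140 hPa = 14000 Pa, q̄ = 0.014 kg/kg → 0.014 × 14000 / 9.8 = 20.00 mm
Layer 880–640 hPa: Δp = 240 hPa = 24000 Pa, q̄ = 0.007 kg/kg → 0.007 × 24000 / 9.8 = 17.14 mm
Layer 640–350 hPa: Δp = 290 hPa = 29000 Pa, q̄ = 0.0017 kg/kg → 0.0017 × 29000 / 9.8 = 5.03 mm
PW = 20.00 + 17.14 + 5.03 = 42.17 ≈ 42.2 mm.

PW ≈ 42.2 mm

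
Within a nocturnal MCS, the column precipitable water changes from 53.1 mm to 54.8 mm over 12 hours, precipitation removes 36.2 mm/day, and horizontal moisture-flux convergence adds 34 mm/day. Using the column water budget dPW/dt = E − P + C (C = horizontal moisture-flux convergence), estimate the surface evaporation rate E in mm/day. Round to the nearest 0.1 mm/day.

E ≈ 5.6 mm/day

dPW/dt = (54.8 − 53.1) mm / (12/24 day) = +3.400 mm/day.
E = dPW/dt + P − C = (+3.400) + 36.2 − (34) = 5.6 mm/day.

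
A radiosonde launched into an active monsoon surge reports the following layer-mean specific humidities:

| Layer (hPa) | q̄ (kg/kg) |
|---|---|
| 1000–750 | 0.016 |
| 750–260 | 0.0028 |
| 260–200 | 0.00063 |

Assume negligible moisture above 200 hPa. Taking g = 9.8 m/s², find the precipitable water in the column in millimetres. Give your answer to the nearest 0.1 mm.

Precipitable water is the column-integrated vapour mass per unit area: PW = (1/g) Σ q̄ Δp, with q in kg/kg and Δp in Pa (1 kg/m² of water = 1 mm).
Layer 1000–750 hPa: Δp = 250 hPa = 25000 Pa, q̄ = 0.016 kg/kg → 0.016 × 25000 / 9.8 = 40.82 mm
Layer 750–260 hPa: Δp = 490 hPa = 49000 Pa, q̄ = 0.0028 kg/kg → 0.0028 × 49000 / 9.8 = 14.00 mm
Layer 260–200 hPa: Δp = 60 hPa = 6000 Pa, q̄ = 0.00063 kg/kg → 0.00063 × 6000 / 9.8 = 0.39 mm
PW = 40.82 + 14.00 + 0.39 = 55.21 ≈ 55.2 mm.

PW ≈ 55.2 mm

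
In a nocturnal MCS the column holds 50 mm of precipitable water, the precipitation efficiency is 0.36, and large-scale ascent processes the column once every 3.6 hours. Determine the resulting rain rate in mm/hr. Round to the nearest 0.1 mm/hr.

R ≈ 5.0 mm/hr

Each overturning extracts ε × PW = 0.36 × 50 = 18 mm.
Rate = ε·PW / τ = 18 / 3.6 h = 5.0 mm/hr.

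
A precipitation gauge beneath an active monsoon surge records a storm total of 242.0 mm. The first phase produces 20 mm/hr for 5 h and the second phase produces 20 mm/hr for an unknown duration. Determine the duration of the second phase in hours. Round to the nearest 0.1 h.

duration ≈ 7.1 h

Known phases: 20 × 5 = 100 mm.
Remaining depth = 242.0 − 100 = 142 mm.
Duration = 142 / 20 = 7.1 h.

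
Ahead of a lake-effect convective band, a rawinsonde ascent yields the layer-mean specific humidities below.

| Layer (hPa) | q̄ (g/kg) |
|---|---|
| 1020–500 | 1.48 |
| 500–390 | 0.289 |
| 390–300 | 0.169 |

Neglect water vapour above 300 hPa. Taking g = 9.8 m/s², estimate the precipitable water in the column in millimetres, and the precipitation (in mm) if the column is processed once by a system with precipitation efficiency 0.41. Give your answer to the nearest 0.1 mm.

Precipitable water is the column-integrated vapour mass per unit area: PW = (1/g) Σ q̄ Δp, with q in kg/kg and Δp in Pa (1 kg/m² of water = 1 mm).
Layer 1020–500 hPa: Δp = 520 hPa = 52000 Pa, q̄ = 0.00148 kg/kg → 0.00148 × 52000 / 9.8 = 7.85 mm
Layer 500–390 hPa: Δp = 110 hPa = 11000 Pa, q̄ = 0.000289 kg/kg → 0.000289 × 11000 / 9.8 = 0.32 mm
Layer 390–300 hPa: Δp = 90 hPa = 9000 Pa, q̄ = 0.000169 kg/kg → 0.000169 × 9000 / 9.8 = 0.16 mm
PW = 7.85 + 0.32 + 0.16 = 8.33 ≈ 8.3 mm.
Precipitation = ε × PW = 0.41 × 8.3 = 3.4 mm.

PW ≈ 8.3 mm; precipitation ≈ 3.4 mm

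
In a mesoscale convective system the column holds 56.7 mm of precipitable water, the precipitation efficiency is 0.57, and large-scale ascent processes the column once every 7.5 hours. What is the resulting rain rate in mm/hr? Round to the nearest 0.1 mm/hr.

Each overturning extracts ε × PW = 0.57 × 56.7 = 32.319 mm.
Rate = ε·PW / τ = 32.319 / 7.5 h = 4.3 mm/hr.

R ≈ 4.3 mm/hr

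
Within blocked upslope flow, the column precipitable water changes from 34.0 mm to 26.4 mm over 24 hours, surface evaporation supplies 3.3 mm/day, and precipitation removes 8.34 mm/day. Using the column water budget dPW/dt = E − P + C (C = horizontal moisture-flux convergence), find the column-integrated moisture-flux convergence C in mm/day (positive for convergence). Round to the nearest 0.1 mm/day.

dPW/dt = (26.4 − 34.0) mm / (24/24 day) = -7.600 mm/day.
C = dPW/dt − E + P = (-7.600) − 3.3 + 8.34 = -2.6 mm/day.

C ≈ -2.6 mm/day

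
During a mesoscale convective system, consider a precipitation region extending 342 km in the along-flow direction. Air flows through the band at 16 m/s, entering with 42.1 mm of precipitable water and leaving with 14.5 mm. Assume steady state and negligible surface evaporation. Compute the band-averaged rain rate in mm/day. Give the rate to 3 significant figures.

R ≈ 112 mm/day

Column moisture flux per unit crosswind length is F = V × PW.
Inflow: F_in = 16 × 42.1 = 673.6 mm·m/s
Outflow: F_out = 16 × 14.5 = 232 mm·m/s
Steady-state rate R = (F_in − F_out)/L = (673.6 − 232) / 342000 m = 1.291e-03 mm/s.
R = 1.291e-03 × 3600 × 24 = 112 mm/day.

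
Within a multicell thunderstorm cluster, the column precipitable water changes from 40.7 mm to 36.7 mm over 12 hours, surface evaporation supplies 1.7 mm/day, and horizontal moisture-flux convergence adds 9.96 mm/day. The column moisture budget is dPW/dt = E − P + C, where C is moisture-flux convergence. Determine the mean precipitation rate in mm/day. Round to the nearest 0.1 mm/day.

P ≈ 19.7 mm/day

dPW/dt = (36.7 − 40.7) mm / (12/24 day) = -8.000 mm/day.
P = E + C − dPW/dt = 1.7 + (9.96) − (-8.000) = 19.7 mm/day.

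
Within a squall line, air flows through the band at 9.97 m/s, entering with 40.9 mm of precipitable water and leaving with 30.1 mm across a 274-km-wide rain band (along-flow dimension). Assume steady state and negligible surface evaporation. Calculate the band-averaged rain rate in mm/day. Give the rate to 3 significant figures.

Column moisture flux per unit crosswind length is F = V × PW.
Inflow: F_in = 9.97 × 40.9 = 407.773 mm·m/s
Outflow: F_out = 9.97 × 30.1 = 300.097 mm·m/s
Steady-state rate R = (F_in − F_out)/L = (407.773 − 300.097) / 274000 m = 3.930e-04 mm/s.
R = 3.930e-04 × 3600 × 24 = 34.0 mm/day.

R ≈ 34.0 mm/day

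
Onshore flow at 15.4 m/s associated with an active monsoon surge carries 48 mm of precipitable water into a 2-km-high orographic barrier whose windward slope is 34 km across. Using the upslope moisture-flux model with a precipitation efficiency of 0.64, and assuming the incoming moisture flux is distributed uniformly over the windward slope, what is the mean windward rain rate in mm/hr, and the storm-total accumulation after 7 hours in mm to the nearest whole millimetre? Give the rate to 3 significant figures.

Incoming column moisture flux per unit ridge length: F = V × PW = 15.4 × 48 = 739.2 mm·m/s.
Spread over the 34 km slope with efficiency ε = 0.64: R = ε·F/W = 0.64 × 739.2 / 34000 m = 1.391e-02 mm/s.
R = 1.391e-02 × 3600 = 50.1 mm/hr.
Over 7 h: total = 50.1 × 7 = 350.7 ≈ 351 mm.

R ≈ 50.1 mm/hr; total ≈ 351 mm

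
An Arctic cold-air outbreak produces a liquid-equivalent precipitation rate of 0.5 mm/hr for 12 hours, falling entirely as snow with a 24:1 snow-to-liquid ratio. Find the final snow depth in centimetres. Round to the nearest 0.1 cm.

Liquid-equivalent depth = 0.5 × 12 = 6 mm.
Snow depth = 6 mm × 24 = 144 mm = 14.4 cm.

snow depth ≈ 14.4 cm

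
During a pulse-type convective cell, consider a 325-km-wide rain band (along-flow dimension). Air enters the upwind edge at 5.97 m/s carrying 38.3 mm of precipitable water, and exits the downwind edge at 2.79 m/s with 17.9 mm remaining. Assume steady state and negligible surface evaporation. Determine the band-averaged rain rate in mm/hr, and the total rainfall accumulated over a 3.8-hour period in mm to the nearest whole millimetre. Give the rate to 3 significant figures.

Column moisture flux per unit crosswind length is F = V × PW.
Inflow: F_in = 5.97 × 38.3 = 228.651 mm·m/s
Outflow: F_out = 2.79 × 17.9 = 49.941 mm·m/s
Steady-state rate R = (F_in − F_out)/L = (228.651 − 49.941) / 325000 m = 5.499e-04 mm/s.
R = 5.499e-04 × 3600 = 1.98 mm/hr.
Over 3.8 h: total = 1.98 × 3.8 = 7.524 ≈ 8 mm.

R ≈ 1.98 mm/hr; total ≈ 8 mm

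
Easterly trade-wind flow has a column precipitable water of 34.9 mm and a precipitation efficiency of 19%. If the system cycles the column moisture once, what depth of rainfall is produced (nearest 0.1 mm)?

rainfall ≈ 6.6 mm

Rainfall = ε × PW = 0.19 × 34.9 = 6.6 mm.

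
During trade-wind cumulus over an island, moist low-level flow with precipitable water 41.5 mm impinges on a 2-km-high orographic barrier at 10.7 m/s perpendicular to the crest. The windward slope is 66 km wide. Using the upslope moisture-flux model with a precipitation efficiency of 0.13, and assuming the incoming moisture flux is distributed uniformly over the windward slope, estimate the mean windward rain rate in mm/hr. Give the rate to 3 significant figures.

R ≈ 3.15 mm/hr

Incoming column moisture flux per unit ridge length: F = V × PW = 10.7 × 41.5 = 444.05 mm·m/s.
Spread over the 66 km slope with efficiency ε = 0.13: R = ε·F/W = 0.13 × 444.05 / 66000 m = 8.746e-04 mm/s.
R = 8.746e-04 × 3600 = 3.15 mm/hr.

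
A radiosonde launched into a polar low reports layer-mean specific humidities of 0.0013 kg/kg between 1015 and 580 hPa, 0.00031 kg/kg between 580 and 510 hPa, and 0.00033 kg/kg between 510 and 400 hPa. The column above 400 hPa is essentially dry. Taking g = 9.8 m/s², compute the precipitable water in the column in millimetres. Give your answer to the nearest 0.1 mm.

PW ≈ 6.4 mm

Precipitable water is the column-integrated vapour mass per unit area: PW = (1/g) Σ q̄ Δp, with q in kg/kg and Δp in Pa (1 kg/m² of water = 1 mm).
Layer 1015–580 hPa: Δp = 435 hPa = 43500 Pa, q̄ = 0.0013 kg/kg → 0.0013 × 43500 / 9.8 = 5.77 mm
Layer 580–510 hPa: Δp = 70 hPa = 7000 Pa, q̄ = 0.00031 kg/kg → 0.00031 × 7000 / 9.8 = 0.22 mm
Layer 510–400 hPa: Δp = 110 hPa = 11000 Pa, q̄ = 0.00033 kg/kg → 0.00033 × 11000 / 9.8 = 0.37 mm
PW = 5.77 + 0.22 + 0.37 = 6.36 ≈ 6.4 mm.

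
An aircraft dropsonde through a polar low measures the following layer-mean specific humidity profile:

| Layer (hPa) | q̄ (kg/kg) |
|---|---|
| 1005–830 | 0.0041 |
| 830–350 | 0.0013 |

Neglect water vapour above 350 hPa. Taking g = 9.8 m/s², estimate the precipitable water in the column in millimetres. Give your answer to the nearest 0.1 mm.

PW ≈ 13.7 mm

Precipitable water is the column-integrated vapour mass per unit area: PW = (1/g) Σ q̄ Δp, with q in kg/kg and Δp in Pa (1 kg/m² of water = 1 mm).
Layer 1005–830 hPa: Δp = 175 hPa = 17500 Pa, q̄ = 0.0041 kg/kg → 0.0041 × 17500 / 9.8 = 7.32 mm
Layer 830–350 hPa: Δp = 480 hPa = 48000 Pa, q̄ = 0.0013 kg/kg → 0.0013 × 48000 / 9.8 = 6.37 mm
PW = 7.32 + 6.37 = 13.69 ≈ 13.7 mm.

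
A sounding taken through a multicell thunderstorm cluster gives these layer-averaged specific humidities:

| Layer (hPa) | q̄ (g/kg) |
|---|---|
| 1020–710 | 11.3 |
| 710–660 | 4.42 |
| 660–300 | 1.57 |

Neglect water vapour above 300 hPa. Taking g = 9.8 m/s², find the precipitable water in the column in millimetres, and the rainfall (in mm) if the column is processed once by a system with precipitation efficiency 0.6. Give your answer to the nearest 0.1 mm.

PW ≈ 43.8 mm; rainfall ≈ 26.3 mm

Precipitable water is the column-integrated vapour mass per unit area: PW = (1/g) Σ q̄ Δp, with q in kg/kg and Δp in Pa (1 kg/m² of water = 1 mm).
Layer 1020–710 hPa: Δp = 310 hPa = 31000 Pa, q̄ = 0.0113 kg/kg → 0.0113 × 31000 / 9.8 = 35.74 mm
Layer 710–660 hPa: Δp = 50 hPa = 5000 Pa, q̄ = 0.00442 kg/kg → 0.00442 × 5000 / 9.8 = 2.26 mm
Layer 660–300 hPa: Δp = 360 hPa = 36000 Pa, q̄ = 0.00157 kg/kg → 0.00157 × 36000 / 9.8 = 5.77 mm
PW = 35.74 + 2.26 + 5.77 = 43.77 ≈ 43.8 mm.
Rainfall = ε × PW = 0.6 × 43.8 = 26.3 mm.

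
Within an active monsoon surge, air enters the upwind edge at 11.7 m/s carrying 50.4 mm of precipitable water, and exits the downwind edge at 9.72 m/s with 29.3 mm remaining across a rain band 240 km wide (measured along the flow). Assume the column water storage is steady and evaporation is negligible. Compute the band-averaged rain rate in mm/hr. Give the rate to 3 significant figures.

R ≈ 4.57 mm/hr

Column moisture flux per unit crosswind length is F = V × PW.
Inflow: F_in = 11.7 × 50.4 = 589.68 mm·m/s
Outflow: F_out = 9.72 × 29.3 = 284.796 mm·m/s
Steady-state rate R = (F_in − F_out)/L = (589.68 − 284.796) / 240000 m = 1.270e-03 mm/s.
R = 1.270e-03 × 3600 = 4.57 mm/hr.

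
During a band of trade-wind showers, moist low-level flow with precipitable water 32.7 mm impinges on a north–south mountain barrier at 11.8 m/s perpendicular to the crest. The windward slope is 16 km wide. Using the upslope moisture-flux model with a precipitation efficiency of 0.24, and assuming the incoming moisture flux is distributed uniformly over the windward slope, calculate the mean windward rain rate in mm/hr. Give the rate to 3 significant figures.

Incoming column moisture flux per unit ridge length: F = V × PW = 11.8 × 32.7 = 385.86 mm·m/s.
Spread over the 16 km slope with efficiency ε = 0.24: R = ε·F/W = 0.24 × 385.86 / 16000 m = 5.788e-03 mm/s.
R = 5.788e-03 × 3600 = 20.8 mm/hr.

R ≈ 20.8 mm/hr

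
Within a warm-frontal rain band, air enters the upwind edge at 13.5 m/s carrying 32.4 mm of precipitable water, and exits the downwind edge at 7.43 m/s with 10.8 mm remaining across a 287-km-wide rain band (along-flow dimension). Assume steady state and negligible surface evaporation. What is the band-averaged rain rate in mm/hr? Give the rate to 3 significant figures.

Column moisture flux per unit crosswind length is F = V × PW.
Inflow: F_in = 13.5 × 32.4 = 437.4 mm·m/s
Outflow: F_out = 7.43 × 10.8 = 80.244 mm·m/s
Steady-state rate R = (F_in − F_out)/L = (437.4 − 80.244) / 287000 m = 1.244e-03 mm/s.
R = 1.244e-03 × 3600 = 4.48 mm/hr.

R ≈ 4.48 mm/hr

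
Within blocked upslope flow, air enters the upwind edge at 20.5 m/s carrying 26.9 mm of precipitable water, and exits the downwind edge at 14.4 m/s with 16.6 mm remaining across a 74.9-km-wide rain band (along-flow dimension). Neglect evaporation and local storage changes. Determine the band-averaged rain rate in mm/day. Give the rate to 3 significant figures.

R ≈ 360 mm/day

Column moisture flux per unit crosswind length is F = V × PW.
Inflow: F_in = 20.5 × 26.9 = 551.45 mm·m/s
Outflow: F_out = 14.4 × 16.6 = 239.04 mm·m/s
Steady-state rate R = (F_in − F_out)/L = (551.45 − 239.04) / 74900 m = 4.171e-03 mm/s.
R = 4.171e-03 × 3600 × 24 = 360 mm/day.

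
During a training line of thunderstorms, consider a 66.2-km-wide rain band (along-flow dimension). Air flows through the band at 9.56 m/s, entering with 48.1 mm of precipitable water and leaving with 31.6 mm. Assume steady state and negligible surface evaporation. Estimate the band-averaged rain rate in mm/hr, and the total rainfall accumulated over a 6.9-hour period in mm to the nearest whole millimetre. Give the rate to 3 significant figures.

R ≈ 8.58 mm/hr; total ≈ 59 mm

Column moisture flux per unit crosswind length is F = V × PW.
Inflow: F_in = 9.56 × 48.1 = 459.836 mm·m/s
Outflow: F_out = 9.56 × 31.6 = 302.096 mm·m/s
Steady-state rate R = (F_in − F_out)/L = (459.836 − 302.096) / 66200 m = 2.383e-03 mm/s.
R = 2.383e-03 × 3600 = 8.58 mm/hr.
Over 6.9 h: total = 8.58 × 6.9 = 59.202 ≈ 59 mm.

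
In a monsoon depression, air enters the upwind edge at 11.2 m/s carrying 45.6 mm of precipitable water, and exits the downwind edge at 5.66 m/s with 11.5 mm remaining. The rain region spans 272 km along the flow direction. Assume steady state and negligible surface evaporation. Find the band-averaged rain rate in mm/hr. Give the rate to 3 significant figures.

R ≈ 5.90 mm/hr

Column moisture flux per unit crosswind length is F = V × PW.
Inflow: F_in = 11.2 × 45.6 = 510.72 mm·m/s
Outflow: F_out = 5.66 × 11.5 = 65.09 mm·m/s
Steady-state rate R = (F_in − F_out)/L = (510.72 − 65.09) / 272000 m = 1.638e-03 mm/s.
R = 1.638e-03 × 3600 = 5.90 mm/hr.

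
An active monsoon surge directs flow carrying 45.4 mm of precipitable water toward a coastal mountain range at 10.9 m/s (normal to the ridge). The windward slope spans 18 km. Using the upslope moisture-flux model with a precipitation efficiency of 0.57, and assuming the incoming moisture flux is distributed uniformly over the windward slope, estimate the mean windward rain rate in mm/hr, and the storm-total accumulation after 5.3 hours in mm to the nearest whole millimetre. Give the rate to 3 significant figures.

R ≈ 56.4 mm/hr; total ≈ 299 mm

Incoming column moisture flux per unit ridge length: F = V × PW = 10.9 × 45.4 = 494.86 mm·m/s.
Spread over the 18 km slope with efficiency ε = 0.57: R = ε·F/W = 0.57 × 494.86 / 18000 m = 1.567e-02 mm/s.
R = 1.567e-02 × 3600 = 56.4 mm/hr.
Over 5.3 h: total = 56.4 × 5.3 = 298.92 ≈ 299 mm.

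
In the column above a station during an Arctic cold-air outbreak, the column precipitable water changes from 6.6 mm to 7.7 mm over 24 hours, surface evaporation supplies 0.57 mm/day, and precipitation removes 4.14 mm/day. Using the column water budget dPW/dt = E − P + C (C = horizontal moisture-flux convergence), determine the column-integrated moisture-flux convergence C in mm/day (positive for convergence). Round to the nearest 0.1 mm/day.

dPW/dt = (7.7 − 6.6) mm / (24/24 day) = +1.100 mm/day.
C = dPW/dt − E + P = (+1.100) − 0.57 + 4.14 = 4.7 mm/day.

C ≈ 4.7 mm/day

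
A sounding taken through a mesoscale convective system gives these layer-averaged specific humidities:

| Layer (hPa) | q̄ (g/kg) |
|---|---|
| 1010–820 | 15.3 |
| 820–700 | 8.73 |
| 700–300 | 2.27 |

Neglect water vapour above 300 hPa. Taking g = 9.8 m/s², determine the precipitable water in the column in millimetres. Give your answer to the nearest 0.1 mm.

PW ≈ 49.6 mm

Precipitable water is the column-integrated vapour mass per unit area: PW = (1/g) Σ q̄ Δp, with q in kg/kg and Δp in Pa (1 kg/m² of water = 1 mm).
Layer 1010–820 hPa: Δp = 190 hPa = 19000 Pa, q̄ = 0.0153 kg/kg → 0.0153 × 19000 / 9.8 = 29.66 mm
Layer 820–700 hPa: Δp = 120 hPa = 12000 Pa, q̄ = 0.00873 kg/kg → 0.00873 × 12000 / 9.8 = 10.69 mm
Layer 700–300 hPa: Δp = 400 hPa = 40000 Pa, q̄ = 0.00227 kg/kg → 0.00227 × 40000 / 9.8 = 9.27 mm
PW = 29.66 + 10.69 + 9.27 = 49.62 ≈ 49.6 mm.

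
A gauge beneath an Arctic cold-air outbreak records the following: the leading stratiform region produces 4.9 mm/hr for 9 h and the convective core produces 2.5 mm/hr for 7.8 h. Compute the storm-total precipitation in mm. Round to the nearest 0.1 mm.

Total = Σ Rᵢ Δtᵢ = 4.9 × 9 + 2.5 × 7.8
      = 44.1 + 19.5 = 63.6 mm.

total ≈ 63.6 mm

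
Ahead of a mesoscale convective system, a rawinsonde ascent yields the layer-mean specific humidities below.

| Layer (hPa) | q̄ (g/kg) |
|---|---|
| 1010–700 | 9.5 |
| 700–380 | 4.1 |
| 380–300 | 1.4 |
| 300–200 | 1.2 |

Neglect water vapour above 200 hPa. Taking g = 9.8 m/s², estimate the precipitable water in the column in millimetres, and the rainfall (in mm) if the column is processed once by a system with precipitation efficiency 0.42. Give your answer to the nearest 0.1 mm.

Precipitable water is the column-integrated vapour mass per unit area: PW = (1/g) Σ q̄ Δp, with q in kg/kg and Δp in Pa (1 kg/m² of water = 1 mm).
Layer 1010–700 hPa: Δp = 310 hPa = 31000 Pa, q̄ = 0.0095 kg/kg → 0.0095 × 31000 / 9.8 = 30.05 mm
Layer 700–380 hPa: Δp = 320 hPa = 32000 Pa, q̄ = 0.0041 kg/kg → 0.0041 × 32000 / 9.8 = 13.39 mm
Layer 380–300 hPa: Δp = 80 hPa = 8000 Pa, q̄ = 0.0014 kg/kg → 0.0014 × 8000 / 9.8 = 1.14 mm
Layer 300–200 hPa: Δp = 100 hPa = 10000 Pa, q̄ = 0.0012 kg/kg → 0.0012 × 10000 / 9.8 = 1.22 mm
PW = 30.05 + 13.39 + 1.14 + 1.22 = 45.80 ≈ 45.8 mm.
Rainfall = ε × PW = 0.42 × 45.8 = 19.2 mm.

PW ≈ 45.8 mm; rainfall ≈ 19.2 mm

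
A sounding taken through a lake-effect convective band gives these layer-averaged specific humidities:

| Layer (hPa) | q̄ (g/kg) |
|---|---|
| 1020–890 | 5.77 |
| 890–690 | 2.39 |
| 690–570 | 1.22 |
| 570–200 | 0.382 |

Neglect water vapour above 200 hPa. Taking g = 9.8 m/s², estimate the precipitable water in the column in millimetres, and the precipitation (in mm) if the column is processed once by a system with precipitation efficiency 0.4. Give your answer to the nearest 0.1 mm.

PW ≈ 15.5 mm; precipitation ≈ 6.2 mm

Precipitable water is the column-integrated vapour mass per unit area: PW = (1/g) Σ q̄ Δp, with q in kg/kg and Δp in Pa (1 kg/m² of water = 1 mm).
Layer 1020–890 hPa: Δp = 130 hPa = 13000 Pa, q̄ = 0.00577 kg/kg → 0.00577 × 13000 / 9.8 = 7.65 mm
Layer 890–690 hPa: Δp = 200 hPa = 20000 Pa, q̄ = 0.00239 kg/kg → 0.00239 × 20000 / 9.8 = 4.88 mm
Layer 690–570 hPa: Δp = 120 hPa = 12000 Pa, q̄ = 0.00122 kg/kg → 0.00122 × 12000 / 9.8 = 1.49 mm
Layer 570–200 hPa: Δp = 370 hPa = 37000 Pa, q̄ = 0.000382 kg/kg → 0.000382 × 37000 / 9.8 = 1.44 mm
PW = 7.65 + 4.88 + 1.49 + 1.44 = 15.46 ≈ 15.5 mm.
Precipitation = ε × PW = 0.4 × 15.5 = 6.2 mm.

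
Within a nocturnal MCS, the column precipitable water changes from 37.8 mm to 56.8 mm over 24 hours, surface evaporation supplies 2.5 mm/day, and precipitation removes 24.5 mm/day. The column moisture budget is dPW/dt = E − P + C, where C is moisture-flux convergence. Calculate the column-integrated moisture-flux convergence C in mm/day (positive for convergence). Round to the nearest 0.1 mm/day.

C ≈ 41.0 mm/day

dPW/dt = (56.8 − 37.8) mm / (24/24 day) = +19.000 mm/day.
C = dPW/dt − E + P = (+19.000) − 2.5 + 24.5 = 41.0 mm/day.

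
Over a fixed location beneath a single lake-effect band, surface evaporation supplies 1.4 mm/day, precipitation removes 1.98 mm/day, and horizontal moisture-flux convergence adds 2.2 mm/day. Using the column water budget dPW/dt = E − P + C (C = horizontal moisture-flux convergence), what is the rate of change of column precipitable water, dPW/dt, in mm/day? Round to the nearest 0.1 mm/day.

dPW/dt ≈ 1.6 mm/day

dPW/dt = E − P + C = 1.4 − 1.98 + (2.2) = 1.6 mm/day.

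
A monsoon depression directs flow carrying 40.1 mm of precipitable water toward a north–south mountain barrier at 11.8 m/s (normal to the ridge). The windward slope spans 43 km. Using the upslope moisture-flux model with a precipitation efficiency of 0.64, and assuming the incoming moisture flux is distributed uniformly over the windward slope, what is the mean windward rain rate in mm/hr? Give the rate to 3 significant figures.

R ≈ 25.4 mm/hr

Incoming column moisture flux per unit ridge length: F = V × PW = 11.8 × 40.1 = 473.18 mm·m/s.
Spread over the 43 km slope with efficiency ε = 0.64: R = ε·F/W = 0.64 × 473.18 / 43000 m = 7.043e-03 mm/s.
R = 7.043e-03 × 3600 = 25.4 mm/hr.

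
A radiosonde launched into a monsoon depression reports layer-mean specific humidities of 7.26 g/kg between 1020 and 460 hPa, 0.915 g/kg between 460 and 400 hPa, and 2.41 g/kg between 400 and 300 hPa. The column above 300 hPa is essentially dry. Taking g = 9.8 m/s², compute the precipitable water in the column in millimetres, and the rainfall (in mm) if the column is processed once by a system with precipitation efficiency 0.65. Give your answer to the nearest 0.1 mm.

Precipitable water is the column-integrated vapour mass per unit area: PW = (1/g) Σ q̄ Δp, with q in kg/kg and Δp in Pa (1 kg/m² of water = 1 mm).
Layer 1020–460 hPa: Δp = 560 hPa = 56000 Pa, q̄ = 0.00726 kg/kg → 0.00726 × 56000 / 9.8 = 41.49 mm
Layer 460–400 hPa: Δp = 60 hPa = 6000 Pa, q̄ = 0.000915 kg/kg → 0.000915 × 6000 / 9.8 = 0.56 mm
Layer 400–300 hPa: Δp = 100 hPa = 10000 Pa, q̄ = 0.00241 kg/kg → 0.00241 × 10000 / 9.8 = 2.46 mm
PW = 41.49 + 0.56 + 2.46 = 44.51 ≈ 44.5 mm.
Rainfall = ε × PW = 0.65 × 44.5 = 28.9 mm.

PW ≈ 44.5 mm; rainfall ≈ 28.9 mm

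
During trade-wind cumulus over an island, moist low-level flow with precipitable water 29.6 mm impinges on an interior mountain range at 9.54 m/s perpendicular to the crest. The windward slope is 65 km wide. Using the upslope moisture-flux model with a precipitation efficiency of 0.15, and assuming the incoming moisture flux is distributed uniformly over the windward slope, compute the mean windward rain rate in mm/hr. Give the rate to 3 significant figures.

Incoming column moisture flux per unit ridge length: F = V × PW = 9.54 × 29.6 = 282.384 mm·m/s.
Spread over the 65 km slope with efficiency ε = 0.15: R = ε·F/W = 0.15 × 282.384 / 65000 m = 6.517e-04 mm/s.
R = 6.517e-04 × 3600 = 2.35 mm/hr.

R ≈ 2.35 mm/hr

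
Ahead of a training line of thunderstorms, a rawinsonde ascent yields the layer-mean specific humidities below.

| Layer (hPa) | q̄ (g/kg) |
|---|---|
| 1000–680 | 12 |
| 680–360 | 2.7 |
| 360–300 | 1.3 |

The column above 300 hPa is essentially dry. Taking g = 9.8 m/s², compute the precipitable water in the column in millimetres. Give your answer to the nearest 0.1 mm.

Precipitable water is the column-integrated vapour mass per unit area: PW = (1/g) Σ q̄ Δp, with q in kg/kg and Δp in Pa (1 kg/m² of water = 1 mm).
Layer 1000–680 hPa: Δp = 320 hPa = 32000 Pa, q̄ = 0.012 kg/kg → 0.012 × 32000 / 9.8 = 39.18 mm
Layer 680–360 hPa: Δp = 320 hPa = 32000 Pa, q̄ = 0.0027 kg/kg → 0.0027 × 32000 / 9.8 = 8.82 mm
Layer 360–300 hPa: Δp = 60 hPa = 6000 Pa, q̄ = 0.0013 kg/kg → 0.0013 × 6000 / 9.8 = 0.80 mm
PW = 39.18 + 8.82 + 0.80 = 48.80 ≈ 48.8 mm.

PW ≈ 48.8 mm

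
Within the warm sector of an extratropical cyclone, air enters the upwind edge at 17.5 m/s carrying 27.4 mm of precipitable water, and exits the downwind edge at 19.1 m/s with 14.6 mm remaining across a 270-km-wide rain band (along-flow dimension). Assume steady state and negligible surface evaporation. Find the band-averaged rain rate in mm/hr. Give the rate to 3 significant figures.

R ≈ 2.68 mm/hr

Column moisture flux per unit crosswind length is F = V × PW.
Inflow: F_in = 17.5 × 27.4 = 479.5 mm·m/s
Outflow: F_out = 19.1 × 14.6 = 278.86 mm·m/s
Steady-state rate R = (F_in − F_out)/L = (479.5 − 278.86) / 270000 m = 7.431e-04 mm/s.
R = 7.431e-04 × 3600 = 2.68 mm/hr.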